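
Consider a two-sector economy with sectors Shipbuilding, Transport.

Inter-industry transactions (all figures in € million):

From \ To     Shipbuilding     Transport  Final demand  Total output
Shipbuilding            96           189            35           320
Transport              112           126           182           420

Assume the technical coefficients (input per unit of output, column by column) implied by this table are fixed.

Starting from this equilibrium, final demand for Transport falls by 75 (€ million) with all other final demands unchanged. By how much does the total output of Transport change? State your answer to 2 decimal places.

Δx_2 = -157.89

Technical coefficients a_ij = z_ij / X_j:
  a_11 = 96/320 = 0.30, a_21 = 112/320 = 0.35
  a_12 = 189/420 = 0.45, a_22 = 126/420 = 0.30
I − A =
  [   0.70    -0.45]
  [  -0.35     0.70]
det(I−A) = (0.70)(0.70) − (-0.45)(-0.35) = 0.3325
adj(I−A) = [[0.70, 0.45], [0.35, 0.70]]
(I − A)⁻¹ = adj(I−A) / det(I−A) ≈
  [   2.1053     1.3534]
  [   1.0526     2.1053]
Δx = (I − A)⁻¹ Δd with Δd having -75 in the Transport component and 0 elsewhere.
So Δx_2 = L_22 · (-75), where L_22 = adj(I−A)_22 / det(I−A) = 0.70 / 0.3325.
Δx_2 = 0.70 × (-75) / 0.3325 = -52.50 / 0.3325 ≈ -157.89.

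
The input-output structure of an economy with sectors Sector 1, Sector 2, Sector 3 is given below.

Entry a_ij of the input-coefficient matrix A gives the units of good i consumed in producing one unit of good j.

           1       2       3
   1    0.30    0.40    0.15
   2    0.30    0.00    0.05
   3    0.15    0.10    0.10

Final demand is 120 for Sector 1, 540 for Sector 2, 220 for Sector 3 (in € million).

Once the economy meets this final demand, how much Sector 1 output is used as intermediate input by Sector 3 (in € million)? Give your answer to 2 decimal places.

I − A =
  [   0.70    -0.40    -0.15]
  [  -0.30     1.00    -0.05]
  [  -0.15    -0.10     0.90]
Cofactors of I−A, C_ij = (−1)^(i+j)·(minor ij) (rows/columns in the sector order above):
  C_11 = (1.00)(0.90) − (-0.05)(-0.10) = 0.8950
  C_12 = −[(-0.30)(0.90) − (-0.05)(-0.15)] = 0.2775
  C_13 = (-0.30)(-0.10) − (1.00)(-0.15) = 0.1800
  C_21 = −[(-0.40)(0.90) − (-0.15)(-0.10)] = 0.3750
  C_22 = (0.70)(0.90) − (-0.15)(-0.15) = 0.6075
  C_23 = −[(0.70)(-0.10) − (-0.40)(-0.15)] = 0.1300
  C_31 = (-0.40)(-0.05) − (-0.15)(1.00) = 0.1700
  C_32 = −[(0.70)(-0.05) − (-0.15)(-0.30)] = 0.0800
  C_33 = (0.70)(1.00) − (-0.40)(-0.30) = 0.5800
det(I−A) = Σ_j (I−A)_1j·C_1j = (0.70)(0.8950) + (-0.40)(0.2775) + (-0.15)(0.1800) = 0.4885
adj(I−A) = Cᵀ =
  [ 0.8950   0.3750   0.1700]
  [ 0.2775   0.6075   0.0800]
  [ 0.1800   0.1300   0.5800]
(I − A)⁻¹ = adj(I−A) / det(I−A) ≈
  [   1.8321     0.7677     0.3480]
  [   0.5681     1.2436     0.1638]
  [   0.3685     0.2661     1.1873]
First solve x = (I − A)⁻¹ d = adj(I−A)·d / det(I−A); in particular x_3 = (0.1800·120 + 0.1300·540 + 0.5800·220) / 0.4885 = 219.40 / 0.4885 ≈ 449.1300.
Intermediate flow from 1 to 3: z_13 = a_13 · x_3 = 0.15 × 219.40 / 0.4885 = 32.91 / 0.4885 ≈ 67.37.

z_13 = 67.37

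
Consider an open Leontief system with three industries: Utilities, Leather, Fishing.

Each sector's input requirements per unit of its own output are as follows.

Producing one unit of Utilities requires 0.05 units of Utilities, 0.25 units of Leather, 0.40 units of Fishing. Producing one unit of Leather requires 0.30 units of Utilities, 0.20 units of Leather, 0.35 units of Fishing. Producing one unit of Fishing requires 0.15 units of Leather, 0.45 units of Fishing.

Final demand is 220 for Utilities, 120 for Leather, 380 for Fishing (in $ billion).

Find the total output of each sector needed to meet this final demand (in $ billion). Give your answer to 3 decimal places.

x_U = 395.467, x_L = 518.980, x_F = 1308.782

I − A =
  [   0.95    -0.30     0.00]
  [  -0.25     0.80    -0.15]
  [  -0.40    -0.35     0.55]
Cofactors of I−A, C_ij = (−1)^(i+j)·(minor ij) (rows/columns in the sector order above):
  C_11 = (0.80)(0.55) − (-0.15)(-0.35) = 0.3875
  C_12 = −[(-0.25)(0.55) − (-0.15)(-0.40)] = 0.1975
  C_13 = (-0.25)(-0.35) − (0.80)(-0.40) = 0.4075
  C_21 = −[(-0.30)(0.55) − (0.00)(-0.35)] = 0.1650
  C_22 = (0.95)(0.55) − (0.00)(-0.40) = 0.5225
  C_23 = −[(0.95)(-0.35) − (-0.30)(-0.40)] = 0.4525
  C_31 = (-0.30)(-0.15) − (0.00)(0.80) = 0.0450
  C_32 = −[(0.95)(-0.15) − (0.00)(-0.25)] = 0.1425
  C_33 = (0.95)(0.80) − (-0.30)(-0.25) = 0.6850
det(I−A) = Σ_j (I−A)_1j·C_1j = (0.95)(0.3875) + (-0.30)(0.1975) + (0.00)(0.4075) = 0.308875
adj(I−A) = Cᵀ =
  [ 0.3875   0.1650   0.0450]
  [ 0.1975   0.5225   0.1425]
  [ 0.4075   0.4525   0.6850]
(I − A)⁻¹ = adj(I−A) / det(I−A) ≈
  [   1.2546     0.5342     0.1457]
  [   0.6394     1.6916     0.4614]
  [   1.3193     1.4650     2.2177]
x = (I − A)⁻¹ d = adj(I−A)·d / det(I−A), with det(I−A) = 0.308875:
  x_U = (0.3875·220 + 0.1650·120 + 0.0450·380) / 0.308875 = 122.15 / 0.308875 ≈ 395.467
  x_L = (0.1975·220 + 0.5225·120 + 0.1425·380) / 0.308875 = 160.30 / 0.308875 ≈ 518.980
  x_F = (0.4075·220 + 0.4525·120 + 0.6850·380) / 0.308875 = 404.25 / 0.308875 ≈ 1308.782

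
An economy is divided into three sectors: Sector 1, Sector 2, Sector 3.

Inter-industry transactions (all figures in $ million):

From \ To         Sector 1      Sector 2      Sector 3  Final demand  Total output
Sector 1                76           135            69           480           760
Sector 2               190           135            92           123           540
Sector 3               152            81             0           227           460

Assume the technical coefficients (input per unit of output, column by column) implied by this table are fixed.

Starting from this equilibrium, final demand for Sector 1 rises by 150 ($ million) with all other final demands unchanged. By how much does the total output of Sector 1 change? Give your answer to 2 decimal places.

Technical coefficients a_ij = z_ij / X_j:
  a_11 = 76/760 = 0.10, a_21 = 190/760 = 0.25, a_31 = 152/760 = 0.20
  a_12 = 135/540 = 0.25, a_22 = 135/540 = 0.25, a_32 = 81/540 = 0.15
  a_13 = 69/460 = 0.15, a_23 = 92/460 = 0.20, a_33 = 0/460 = 0.00
I − A =
  [   0.90    -0.25    -0.15]
  [  -0.25     0.75    -0.20]
  [  -0.20    -0.15     1.00]
Cofactors of I−A, C_ij = (−1)^(i+j)·(minor ij) (rows/columns in the sector order above):
  C_11 = (0.75)(1.00) − (-0.20)(-0.15) = 0.7200
  C_12 = −[(-0.25)(1.00) − (-0.20)(-0.20)] = 0.2900
  C_13 = (-0.25)(-0.15) − (0.75)(-0.20) = 0.1875
  C_21 = −[(-0.25)(1.00) − (-0.15)(-0.15)] = 0.2725
  C_22 = (0.90)(1.00) − (-0.15)(-0.20) = 0.8700
  C_23 = −[(0.90)(-0.15) − (-0.25)(-0.20)] = 0.1850
  C_31 = (-0.25)(-0.20) − (-0.15)(0.75) = 0.1625
  C_32 = −[(0.90)(-0.20) − (-0.15)(-0.25)] = 0.2175
  C_33 = (0.90)(0.75) − (-0.25)(-0.25) = 0.6125
det(I−A) = Σ_j (I−A)_1j·C_1j = (0.90)(0.7200) + (-0.25)(0.2900) + (-0.15)(0.1875) = 0.547375
adj(I−A) = Cᵀ =
  [ 0.7200   0.2725   0.1625]
  [ 0.2900   0.8700   0.2175]
  [ 0.1875   0.1850   0.6125]
(I − A)⁻¹ = adj(I−A) / det(I−A) ≈
  [   1.3154     0.4978     0.2969]
  [   0.5298     1.5894     0.3974]
  [   0.3425     0.3380     1.1190]
Δx = (I − A)⁻¹ Δd with Δd having +150 in the Sector 1 component and 0 elsewhere.
So Δx_1 = L_11 · (+150), where L_11 = adj(I−A)_11 / det(I−A) = 0.7200 / 0.547375.
Δx_1 = 0.7200 × (+150) / 0.547375 = 108.00 / 0.547375 ≈ 197.31.

Δx_1 = 197.31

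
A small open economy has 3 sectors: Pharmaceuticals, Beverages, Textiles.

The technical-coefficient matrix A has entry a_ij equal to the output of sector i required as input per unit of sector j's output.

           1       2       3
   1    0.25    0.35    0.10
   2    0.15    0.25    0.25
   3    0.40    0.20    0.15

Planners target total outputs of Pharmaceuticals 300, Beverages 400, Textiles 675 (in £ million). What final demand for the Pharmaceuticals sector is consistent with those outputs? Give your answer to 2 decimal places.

I − A =
  [   0.75    -0.35    -0.10]
  [  -0.15     0.75    -0.25]
  [  -0.40    -0.20     0.85]
d = (I − A) x:
  d_1 = (+0.75)·300 + (-0.35)·400 + (-0.10)·675 = 17.50
  d_2 = (-0.15)·300 + (+0.75)·400 + (-0.25)·675 = 86.25
  d_3 = (-0.40)·300 + (-0.20)·400 + (+0.85)·675 = 373.75

d_1 = 17.50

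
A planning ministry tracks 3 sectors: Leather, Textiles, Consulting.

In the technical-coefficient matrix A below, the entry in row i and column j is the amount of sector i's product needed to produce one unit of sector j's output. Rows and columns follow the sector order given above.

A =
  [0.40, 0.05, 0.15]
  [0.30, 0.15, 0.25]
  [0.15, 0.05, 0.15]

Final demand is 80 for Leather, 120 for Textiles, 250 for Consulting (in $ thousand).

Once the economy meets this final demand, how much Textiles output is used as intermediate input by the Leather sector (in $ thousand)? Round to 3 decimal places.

I − A =
  [   0.60    -0.05    -0.15]
  [  -0.30     0.85    -0.25]
  [  -0.15    -0.05     0.85]
Cofactors of I−A, C_ij = (−1)^(i+j)·(minor ij) (rows/columns in the sector order above):
  C_11 = (0.85)(0.85) − (-0.25)(-0.05) = 0.7100
  C_12 = −[(-0.30)(0.85) − (-0.25)(-0.15)] = 0.2925
  C_13 = (-0.30)(-0.05) − (0.85)(-0.15) = 0.1425
  C_21 = −[(-0.05)(0.85) − (-0.15)(-0.05)] = 0.0500
  C_22 = (0.60)(0.85) − (-0.15)(-0.15) = 0.4875
  C_23 = −[(0.60)(-0.05) − (-0.05)(-0.15)] = 0.0375
  C_31 = (-0.05)(-0.25) − (-0.15)(0.85) = 0.1400
  C_32 = −[(0.60)(-0.25) − (-0.15)(-0.30)] = 0.1950
  C_33 = (0.60)(0.85) − (-0.05)(-0.30) = 0.4950
det(I−A) = Σ_j (I−A)_1j·C_1j = (0.60)(0.7100) + (-0.05)(0.2925) + (-0.15)(0.1425) = 0.3900
adj(I−A) = Cᵀ =
  [ 0.7100   0.0500   0.1400]
  [ 0.2925   0.4875   0.1950]
  [ 0.1425   0.0375   0.4950]
(I − A)⁻¹ = adj(I−A) / det(I−A) ≈
  [   1.8205     0.1282     0.3590]
  [   0.7500     1.2500     0.5000]
  [   0.3654     0.0962     1.2692]
First solve x = (I − A)⁻¹ d = adj(I−A)·d / det(I−A); in particular x_1 = (0.7100·80 + 0.0500·120 + 0.1400·250) / 0.3900 = 97.80 / 0.3900 ≈ 250.76923.
Intermediate flow from 2 to 1: z_21 = a_21 · x_1 = 0.30 × 97.80 / 0.3900 = 29.34 / 0.3900 ≈ 75.231.

z_21 = 75.231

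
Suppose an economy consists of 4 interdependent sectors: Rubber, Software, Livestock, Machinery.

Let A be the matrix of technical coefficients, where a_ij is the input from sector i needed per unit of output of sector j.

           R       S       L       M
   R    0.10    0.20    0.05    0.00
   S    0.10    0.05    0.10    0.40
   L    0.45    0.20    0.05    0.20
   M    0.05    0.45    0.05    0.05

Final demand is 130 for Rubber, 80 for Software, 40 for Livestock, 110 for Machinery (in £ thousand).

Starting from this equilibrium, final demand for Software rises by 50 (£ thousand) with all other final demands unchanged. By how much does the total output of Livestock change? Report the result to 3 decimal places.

Δx_L = 32.037

I − A =
  [   0.90    -0.20    -0.05     0.00]
  [  -0.10     0.95    -0.10    -0.40]
  [  -0.45    -0.20     0.95    -0.20]
  [  -0.05    -0.45    -0.05     0.95]
Compute the cofactors C_ij = (−1)^(i+j)·(3×3 minor ij) of I−A; the adjugate is their transpose:
adj(I−A) = Cᵀ =
  [ 0.644875   0.192500   0.059125   0.093500]
  [ 0.161000   0.781375   0.109250   0.352000]
  [ 0.366625   0.339500   0.627250   0.275000]
  [ 0.129500   0.398125   0.087875   0.743875]
det(I−A) = Σ_j (I−A)_1j·C_1j = (0.90)(0.644875) + (-0.20)(0.161000) + (-0.05)(0.366625) + (0.00)(0.129500) = 0.52985625
(I − A)⁻¹ = adj(I−A) / det(I−A) ≈
  [   1.2171     0.3633     0.1116     0.1765]
  [   0.3039     1.4747     0.2062     0.6643]
  [   0.6919     0.6407     1.1838     0.5190]
  [   0.2444     0.7514     0.1658     1.4039]
Δx = (I − A)⁻¹ Δd with Δd having +50 in the Software component and 0 elsewhere.
So Δx_L = L_LS · (+50), where L_LS = adj(I−A)_LS / det(I−A) = 0.339500 / 0.52985625.
Δx_L = 0.339500 × (+50) / 0.52985625 = 16.975 / 0.52985625 ≈ 32.037.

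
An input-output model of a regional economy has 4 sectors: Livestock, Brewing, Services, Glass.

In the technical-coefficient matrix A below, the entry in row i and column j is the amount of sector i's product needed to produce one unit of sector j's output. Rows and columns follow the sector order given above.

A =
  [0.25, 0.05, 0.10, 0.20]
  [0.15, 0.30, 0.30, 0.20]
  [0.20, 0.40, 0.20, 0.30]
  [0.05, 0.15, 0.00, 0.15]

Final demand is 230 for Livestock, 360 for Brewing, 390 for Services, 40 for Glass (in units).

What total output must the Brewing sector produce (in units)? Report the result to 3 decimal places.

x_B = 1389.712

I − A =
  [   0.75    -0.05    -0.10    -0.20]
  [  -0.15     0.70    -0.30    -0.20]
  [  -0.20    -0.40     0.80    -0.30]
  [  -0.05    -0.15     0.00     0.85]
Compute the cofactors C_ij = (−1)^(i+j)·(3×3 minor ij) of I−A; the adjugate is their transpose:
adj(I−A) = Cᵀ =
  [ 0.336500   0.096500   0.078250   0.129500]
  [ 0.165500   0.483500   0.202000   0.224000]
  [ 0.185250   0.300000   0.405375   0.257250]
  [ 0.049000   0.091000   0.040250   0.301000]
det(I−A) = Σ_j (I−A)_1j·C_1j = (0.75)(0.336500) + (-0.05)(0.165500) + (-0.10)(0.185250) + (-0.20)(0.049000) = 0.215775
(I − A)⁻¹ = adj(I−A) / det(I−A) ≈
  [   1.5595     0.4472     0.3626     0.6002]
  [   0.7670     2.2408     0.9362     1.0381]
  [   0.8585     1.3903     1.8787     1.1922]
  [   0.2271     0.4217     0.1865     1.3950]
x = (I − A)⁻¹ d = adj(I−A)·d / det(I−A), with det(I−A) = 0.215775:
  x_L = (0.336500·230 + 0.096500·360 + 0.078250·390 + 0.129500·40) / 0.215775 = 147.8325 / 0.215775 ≈ 685.123
  x_B = (0.165500·230 + 0.483500·360 + 0.202000·390 + 0.224000·40) / 0.215775 = 299.865 / 0.215775 ≈ 1389.712
  x_S = (0.185250·230 + 0.300000·360 + 0.405375·390 + 0.257250·40) / 0.215775 = 318.99375 / 0.215775 ≈ 1478.363
  x_G = (0.049000·230 + 0.091000·360 + 0.040250·390 + 0.301000·40) / 0.215775 = 71.7675 / 0.215775 ≈ 332.603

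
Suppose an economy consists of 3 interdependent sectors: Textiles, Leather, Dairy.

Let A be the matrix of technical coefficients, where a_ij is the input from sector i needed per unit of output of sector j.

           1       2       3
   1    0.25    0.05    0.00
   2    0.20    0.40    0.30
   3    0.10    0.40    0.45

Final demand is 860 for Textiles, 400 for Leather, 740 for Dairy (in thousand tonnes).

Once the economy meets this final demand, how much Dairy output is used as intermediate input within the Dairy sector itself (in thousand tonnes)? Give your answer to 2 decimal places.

I − A =
  [   0.75    -0.05     0.00]
  [  -0.20     0.60    -0.30]
  [  -0.10    -0.40     0.55]
Cofactors of I−A, C_ij = (−1)^(i+j)·(minor ij) (rows/columns in the sector order above):
  C_11 = (0.60)(0.55) − (-0.30)(-0.40) = 0.2100
  C_12 = −[(-0.20)(0.55) − (-0.30)(-0.10)] = 0.1400
  C_13 = (-0.20)(-0.40) − (0.60)(-0.10) = 0.1400
  C_21 = −[(-0.05)(0.55) − (0.00)(-0.40)] = 0.0275
  C_22 = (0.75)(0.55) − (0.00)(-0.10) = 0.4125
  C_23 = −[(0.75)(-0.40) − (-0.05)(-0.10)] = 0.3050
  C_31 = (-0.05)(-0.30) − (0.00)(0.60) = 0.0150
  C_32 = −[(0.75)(-0.30) − (0.00)(-0.20)] = 0.2250
  C_33 = (0.75)(0.60) − (-0.05)(-0.20) = 0.4400
det(I−A) = Σ_j (I−A)_1j·C_1j = (0.75)(0.2100) + (-0.05)(0.1400) + (0.00)(0.1400) = 0.1505
adj(I−A) = Cᵀ =
  [ 0.2100   0.0275   0.0150]
  [ 0.1400   0.4125   0.2250]
  [ 0.1400   0.3050   0.4400]
(I − A)⁻¹ = adj(I−A) / det(I−A) ≈
  [   1.3953     0.1827     0.0997]
  [   0.9302     2.7409     1.4950]
  [   0.9302     2.0266     2.9236]
First solve x = (I − A)⁻¹ d = adj(I−A)·d / det(I−A); in particular x_3 = (0.1400·860 + 0.3050·400 + 0.4400·740) / 0.1505 = 568.00 / 0.1505 ≈ 3774.0864.
Intermediate flow from 3 to 3: z_33 = a_33 · x_3 = 0.45 × 568.00 / 0.1505 = 255.60 / 0.1505 ≈ 1698.34.

z_33 = 1698.34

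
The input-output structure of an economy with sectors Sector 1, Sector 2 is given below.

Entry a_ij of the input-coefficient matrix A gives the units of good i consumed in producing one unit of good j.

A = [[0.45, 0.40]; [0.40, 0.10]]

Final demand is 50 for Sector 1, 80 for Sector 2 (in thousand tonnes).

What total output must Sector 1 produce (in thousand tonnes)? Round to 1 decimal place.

x_1 = 229.9

I − A =
  [   0.55    -0.40]
  [  -0.40     0.90]
det(I−A) = (0.55)(0.90) − (-0.40)(-0.40) = 0.3350
adj(I−A) = [[0.90, 0.40], [0.40, 0.55]]
(I − A)⁻¹ = adj(I−A) / det(I−A) ≈
  [   2.6866     1.1940]
  [   1.1940     1.6418]
x = (I − A)⁻¹ d = adj(I−A)·d / det(I−A), with det(I−A) = 0.3350:
  x_1 = (0.90·50 + 0.40·80) / 0.3350 = 77.00 / 0.3350 ≈ 229.9
  x_2 = (0.40·50 + 0.55·80) / 0.3350 = 64.00 / 0.3350 ≈ 191.0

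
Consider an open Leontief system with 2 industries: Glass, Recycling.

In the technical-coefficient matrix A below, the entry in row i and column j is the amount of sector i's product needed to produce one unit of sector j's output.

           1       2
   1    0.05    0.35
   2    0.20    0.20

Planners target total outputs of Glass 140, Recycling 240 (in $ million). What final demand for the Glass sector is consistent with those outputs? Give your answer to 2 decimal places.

d_1 = 49.00

I − A =
  [   0.95    -0.35]
  [  -0.20     0.80]
d = (I − A) x:
  d_1 = (+0.95)·140 + (-0.35)·240 = 49.00
  d_2 = (-0.20)·140 + (+0.80)·240 = 164.00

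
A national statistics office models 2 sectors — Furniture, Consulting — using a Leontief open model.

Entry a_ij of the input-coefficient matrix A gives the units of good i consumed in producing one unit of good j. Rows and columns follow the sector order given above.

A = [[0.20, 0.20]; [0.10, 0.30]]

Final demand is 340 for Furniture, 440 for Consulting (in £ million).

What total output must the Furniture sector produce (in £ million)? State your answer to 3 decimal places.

x_1 = 603.704

I − A =
  [   0.80    -0.20]
  [  -0.10     0.70]
det(I−A) = (0.80)(0.70) − (-0.20)(-0.10) = 0.5400
adj(I−A) = [[0.70, 0.20], [0.10, 0.80]]
(I − A)⁻¹ = adj(I−A) / det(I−A) ≈
  [   1.2963     0.3704]
  [   0.1852     1.4815]
x = (I − A)⁻¹ d = adj(I−A)·d / det(I−A), with det(I−A) = 0.5400:
  x_1 = (0.70·340 + 0.20·440) / 0.5400 = 326.00 / 0.5400 ≈ 603.704
  x_2 = (0.10·340 + 0.80·440) / 0.5400 = 386.00 / 0.5400 ≈ 714.815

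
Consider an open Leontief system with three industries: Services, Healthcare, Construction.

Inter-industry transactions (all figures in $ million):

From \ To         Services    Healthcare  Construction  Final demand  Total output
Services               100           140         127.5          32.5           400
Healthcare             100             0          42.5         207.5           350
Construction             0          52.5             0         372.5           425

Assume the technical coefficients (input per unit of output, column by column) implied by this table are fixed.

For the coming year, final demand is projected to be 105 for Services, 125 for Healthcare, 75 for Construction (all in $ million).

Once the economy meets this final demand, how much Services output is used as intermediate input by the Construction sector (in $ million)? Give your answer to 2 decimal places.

z_SC = 31.91

Technical coefficients a_ij = z_ij / X_j:
  a_SS = 100/400 = 0.25, a_HS = 100/400 = 0.25, a_CS = 0/400 = 0.00
  a_SH = 140/350 = 0.40, a_HH = 0/350 = 0.00, a_CH = 52.5/350 = 0.15
  a_SC = 127.5/425 = 0.30, a_HC = 42.5/425 = 0.10, a_CC = 0/425 = 0.00
I − A =
  [   0.75    -0.40    -0.30]
  [  -0.25     1.00    -0.10]
  [   0.00    -0.15     1.00]
Cofactors of I−A, C_ij = (−1)^(i+j)·(minor ij) (rows/columns in the sector order above):
  C_11 = (1.00)(1.00) − (-0.10)(-0.15) = 0.9850
  C_12 = −[(-0.25)(1.00) − (-0.10)(0.00)] = 0.2500
  C_13 = (-0.25)(-0.15) − (1.00)(0.00) = 0.0375
  C_21 = −[(-0.40)(1.00) − (-0.30)(-0.15)] = 0.4450
  C_22 = (0.75)(1.00) − (-0.30)(0.00) = 0.7500
  C_23 = −[(0.75)(-0.15) − (-0.40)(0.00)] = 0.1125
  C_31 = (-0.40)(-0.10) − (-0.30)(1.00) = 0.3400
  C_32 = −[(0.75)(-0.10) − (-0.30)(-0.25)] = 0.1500
  C_33 = (0.75)(1.00) − (-0.40)(-0.25) = 0.6500
det(I−A) = Σ_j (I−A)_1j·C_1j = (0.75)(0.9850) + (-0.40)(0.2500) + (-0.30)(0.0375) = 0.6275
adj(I−A) = Cᵀ =
  [ 0.9850   0.4450   0.3400]
  [ 0.2500   0.7500   0.1500]
  [ 0.0375   0.1125   0.6500]
(I − A)⁻¹ = adj(I−A) / det(I−A) ≈
  [   1.5697     0.7092     0.5418]
  [   0.3984     1.1952     0.2390]
  [   0.0598     0.1793     1.0359]
First solve x = (I − A)⁻¹ d = adj(I−A)·d / det(I−A); in particular x_C = (0.0375·105 + 0.1125·125 + 0.6500·75) / 0.6275 = 66.75 / 0.6275 ≈ 106.3745.
Intermediate flow from S to C: z_SC = a_SC · x_C = 0.30 × 66.75 / 0.6275 = 20.025 / 0.6275 ≈ 31.91.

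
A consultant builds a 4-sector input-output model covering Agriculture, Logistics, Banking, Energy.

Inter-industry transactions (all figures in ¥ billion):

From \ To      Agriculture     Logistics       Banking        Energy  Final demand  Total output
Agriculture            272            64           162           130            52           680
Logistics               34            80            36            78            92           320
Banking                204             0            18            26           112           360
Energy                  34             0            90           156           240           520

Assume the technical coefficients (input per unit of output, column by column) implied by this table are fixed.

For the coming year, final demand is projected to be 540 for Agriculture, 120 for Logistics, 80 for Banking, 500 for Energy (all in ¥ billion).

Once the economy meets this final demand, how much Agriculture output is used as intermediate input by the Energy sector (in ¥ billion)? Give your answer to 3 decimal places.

Technical coefficients a_ij = z_ij / X_j:
  a_AA = 272/680 = 0.40, a_LA = 34/680 = 0.05, a_BA = 204/680 = 0.30, a_EA = 34/680 = 0.05
  a_AL = 64/320 = 0.20, a_LL = 80/320 = 0.25, a_BL = 0/320 = 0.00, a_EL = 0/320 = 0.00
  a_AB = 162/360 = 0.45, a_LB = 36/360 = 0.10, a_BB = 18/360 = 0.05, a_EB = 90/360 = 0.25
  a_AE = 130/520 = 0.25, a_LE = 78/520 = 0.15, a_BE = 26/520 = 0.05, a_EE = 156/520 = 0.30
I − A =
  [   0.60    -0.20    -0.45    -0.25]
  [  -0.05     0.75    -0.10    -0.15]
  [  -0.30     0.00     0.95    -0.05]
  [  -0.05     0.00    -0.25     0.70]
Compute the cofactors C_ij = (−1)^(i+j)·(3×3 minor ij) of I−A; the adjugate is their transpose:
adj(I−A) = Cᵀ =
  [ 0.489375   0.130500   0.304625   0.224500]
  [ 0.072250   0.265250   0.085500   0.088750]
  [ 0.159375   0.042500   0.297125   0.087250]
  [ 0.091875   0.024500   0.127875   0.310750]
det(I−A) = Σ_j (I−A)_1j·C_1j = (0.60)(0.489375) + (-0.20)(0.072250) + (-0.45)(0.159375) + (-0.25)(0.091875) = 0.1844875
(I − A)⁻¹ = adj(I−A) / det(I−A) ≈
  [   2.6526     0.7074     1.6512     1.2169]
  [   0.3916     1.4378     0.4634     0.4811]
  [   0.8639     0.2304     1.6105     0.4729]
  [   0.4980     0.1328     0.6931     1.6844]
First solve x = (I − A)⁻¹ d = adj(I−A)·d / det(I−A); in particular x_E = (0.091875·540 + 0.024500·120 + 0.127875·80 + 0.310750·500) / 0.1844875 = 218.1575 / 0.1844875 ≈ 1182.50559.
Intermediate flow from A to E: z_AE = a_AE · x_E = 0.25 × 218.1575 / 0.1844875 = 54.539375 / 0.1844875 ≈ 295.626.

z_AE = 295.626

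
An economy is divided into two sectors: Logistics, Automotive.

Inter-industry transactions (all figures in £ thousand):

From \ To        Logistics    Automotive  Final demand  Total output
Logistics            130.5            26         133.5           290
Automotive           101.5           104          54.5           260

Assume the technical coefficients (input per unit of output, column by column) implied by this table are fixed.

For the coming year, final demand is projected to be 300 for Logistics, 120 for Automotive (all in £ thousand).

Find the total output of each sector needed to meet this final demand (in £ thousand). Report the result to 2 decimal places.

x_L = 650.85, x_A = 579.66

Technical coefficients a_ij = z_ij / X_j:
  a_LL = 130.5/290 = 0.45, a_AL = 101.5/290 = 0.35
  a_LA = 26/260 = 0.10, a_AA = 104/260 = 0.40
I − A =
  [   0.55    -0.10]
  [  -0.35     0.60]
det(I−A) = (0.55)(0.60) − (-0.10)(-0.35) = 0.2950
adj(I−A) = [[0.60, 0.10], [0.35, 0.55]]
(I − A)⁻¹ = adj(I−A) / det(I−A) ≈
  [   2.0339     0.3390]
  [   1.1864     1.8644]
x = (I − A)⁻¹ d = adj(I−A)·d / det(I−A), with det(I−A) = 0.2950:
  x_L = (0.60·300 + 0.10·120) / 0.2950 = 192.00 / 0.2950 ≈ 650.85
  x_A = (0.35·300 + 0.55·120) / 0.2950 = 171.00 / 0.2950 ≈ 579.66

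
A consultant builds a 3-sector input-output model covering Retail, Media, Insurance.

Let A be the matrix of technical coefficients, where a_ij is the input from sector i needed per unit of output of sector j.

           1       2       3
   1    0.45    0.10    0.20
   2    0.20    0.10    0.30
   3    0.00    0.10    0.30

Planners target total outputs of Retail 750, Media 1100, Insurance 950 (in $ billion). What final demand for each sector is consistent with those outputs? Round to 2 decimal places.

I − A =
  [   0.55    -0.10    -0.20]
  [  -0.20     0.90    -0.30]
  [   0.00    -0.10     0.70]
d = (I − A) x:
  d_1 = (+0.55)·750 + (-0.10)·1100 + (-0.20)·950 = 112.50
  d_2 = (-0.20)·750 + (+0.90)·1100 + (-0.30)·950 = 555.00
  d_3 = (+0.00)·750 + (-0.10)·1100 + (+0.70)·950 = 555.00

d_1 = 112.50, d_2 = 555.00, d_3 = 555.00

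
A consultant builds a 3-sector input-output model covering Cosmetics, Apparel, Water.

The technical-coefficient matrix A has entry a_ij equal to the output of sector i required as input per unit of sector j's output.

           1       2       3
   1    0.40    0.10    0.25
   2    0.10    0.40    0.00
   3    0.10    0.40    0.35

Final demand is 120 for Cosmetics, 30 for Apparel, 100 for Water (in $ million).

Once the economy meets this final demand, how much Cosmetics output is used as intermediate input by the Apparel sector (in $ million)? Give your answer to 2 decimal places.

I − A =
  [   0.60    -0.10    -0.25]
  [  -0.10     0.60     0.00]
  [  -0.10    -0.40     0.65]
Cofactors of I−A, C_ij = (−1)^(i+j)·(minor ij) (rows/columns in the sector order above):
  C_11 = (0.60)(0.65) − (0.00)(-0.40) = 0.3900
  C_12 = −[(-0.10)(0.65) − (0.00)(-0.10)] = 0.0650
  C_13 = (-0.10)(-0.40) − (0.60)(-0.10) = 0.1000
  C_21 = −[(-0.10)(0.65) − (-0.25)(-0.40)] = 0.1650
  C_22 = (0.60)(0.65) − (-0.25)(-0.10) = 0.3650
  C_23 = −[(0.60)(-0.40) − (-0.10)(-0.10)] = 0.2500
  C_31 = (-0.10)(0.00) − (-0.25)(0.60) = 0.1500
  C_32 = −[(0.60)(0.00) − (-0.25)(-0.10)] = 0.0250
  C_33 = (0.60)(0.60) − (-0.10)(-0.10) = 0.3500
det(I−A) = Σ_j (I−A)_1j·C_1j = (0.60)(0.3900) + (-0.10)(0.0650) + (-0.25)(0.1000) = 0.2025
adj(I−A) = Cᵀ =
  [ 0.3900   0.1650   0.1500]
  [ 0.0650   0.3650   0.0250]
  [ 0.1000   0.2500   0.3500]
(I − A)⁻¹ = adj(I−A) / det(I−A) ≈
  [   1.9259     0.8148     0.7407]
  [   0.3210     1.8025     0.1235]
  [   0.4938     1.2346     1.7284]
First solve x = (I − A)⁻¹ d = adj(I−A)·d / det(I−A); in particular x_2 = (0.0650·120 + 0.3650·30 + 0.0250·100) / 0.2025 = 21.25 / 0.2025 ≈ 104.9383.
Intermediate flow from 1 to 2: z_12 = a_12 · x_2 = 0.10 × 21.25 / 0.2025 = 2.125 / 0.2025 ≈ 10.49.

z_12 = 10.49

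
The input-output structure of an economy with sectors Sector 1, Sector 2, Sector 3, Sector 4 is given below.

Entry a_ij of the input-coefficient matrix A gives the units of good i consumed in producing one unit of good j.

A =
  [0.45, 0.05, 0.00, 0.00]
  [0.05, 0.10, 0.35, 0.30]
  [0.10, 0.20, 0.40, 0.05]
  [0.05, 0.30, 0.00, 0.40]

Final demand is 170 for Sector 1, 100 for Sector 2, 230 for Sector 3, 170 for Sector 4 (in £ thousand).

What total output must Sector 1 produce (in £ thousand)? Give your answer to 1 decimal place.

I − A =
  [   0.55    -0.05     0.00     0.00]
  [  -0.05     0.90    -0.35    -0.30]
  [  -0.10    -0.20     0.60    -0.05]
  [  -0.05    -0.30     0.00     0.60]
Compute the cofactors C_ij = (−1)^(i+j)·(3×3 minor ij) of I−A; the adjugate is their transpose:
adj(I−A) = Cᵀ =
  [ 0.222750   0.018000   0.010500   0.009875]
  [ 0.048875   0.198000   0.115500   0.108625]
  [ 0.057000   0.077375   0.245250   0.059125]
  [ 0.043000   0.100500   0.058625   0.255250]
det(I−A) = Σ_j (I−A)_1j·C_1j = (0.55)(0.222750) + (-0.05)(0.048875) + (0.00)(0.057000) + (0.00)(0.043000) = 0.12006875
(I − A)⁻¹ = adj(I−A) / det(I−A) ≈
  [   1.8552     0.1499     0.0874     0.0822]
  [   0.4071     1.6491     0.9619     0.9047]
  [   0.4747     0.6444     2.0426     0.4924]
  [   0.3581     0.8370     0.4883     2.1259]
x = (I − A)⁻¹ d = adj(I−A)·d / det(I−A), with det(I−A) = 0.12006875:
  x_1 = (0.222750·170 + 0.018000·100 + 0.010500·230 + 0.009875·170) / 0.12006875 = 43.76125 / 0.12006875 ≈ 364.5
  x_2 = (0.048875·170 + 0.198000·100 + 0.115500·230 + 0.108625·170) / 0.12006875 = 73.14 / 0.12006875 ≈ 609.2
  x_3 = (0.057000·170 + 0.077375·100 + 0.245250·230 + 0.059125·170) / 0.12006875 = 83.88625 / 0.12006875 ≈ 698.7
  x_4 = (0.043000·170 + 0.100500·100 + 0.058625·230 + 0.255250·170) / 0.12006875 = 74.23625 / 0.12006875 ≈ 618.3

x_1 = 364.5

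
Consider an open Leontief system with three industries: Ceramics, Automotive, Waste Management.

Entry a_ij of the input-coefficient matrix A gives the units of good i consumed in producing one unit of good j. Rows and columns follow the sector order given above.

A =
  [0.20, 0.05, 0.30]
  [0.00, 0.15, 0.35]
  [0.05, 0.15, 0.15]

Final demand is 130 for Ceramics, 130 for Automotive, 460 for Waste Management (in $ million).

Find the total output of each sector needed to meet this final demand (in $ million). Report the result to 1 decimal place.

I − A =
  [   0.80    -0.05    -0.30]
  [   0.00     0.85    -0.35]
  [  -0.05    -0.15     0.85]
Cofactors of I−A, C_ij = (−1)^(i+j)·(minor ij) (rows/columns in the sector order above):
  C_11 = (0.85)(0.85) − (-0.35)(-0.15) = 0.6700
  C_12 = −[(0.00)(0.85) − (-0.35)(-0.05)] = 0.0175
  C_13 = (0.00)(-0.15) − (0.85)(-0.05) = 0.0425
  C_21 = −[(-0.05)(0.85) − (-0.30)(-0.15)] = 0.0875
  C_22 = (0.80)(0.85) − (-0.30)(-0.05) = 0.6650
  C_23 = −[(0.80)(-0.15) − (-0.05)(-0.05)] = 0.1225
  C_31 = (-0.05)(-0.35) − (-0.30)(0.85) = 0.2725
  C_32 = −[(0.80)(-0.35) − (-0.30)(0.00)] = 0.2800
  C_33 = (0.80)(0.85) − (-0.05)(0.00) = 0.6800
det(I−A) = Σ_j (I−A)_1j·C_1j = (0.80)(0.6700) + (-0.05)(0.0175) + (-0.30)(0.0425) = 0.522375
adj(I−A) = Cᵀ =
  [ 0.6700   0.0875   0.2725]
  [ 0.0175   0.6650   0.2800]
  [ 0.0425   0.1225   0.6800]
(I − A)⁻¹ = adj(I−A) / det(I−A) ≈
  [   1.2826     0.1675     0.5217]
  [   0.0335     1.2730     0.5360]
  [   0.0814     0.2345     1.3017]
x = (I − A)⁻¹ d = adj(I−A)·d / det(I−A), with det(I−A) = 0.522375:
  x_1 = (0.6700·130 + 0.0875·130 + 0.2725·460) / 0.522375 = 223.825 / 0.522375 ≈ 428.5
  x_2 = (0.0175·130 + 0.6650·130 + 0.2800·460) / 0.522375 = 217.525 / 0.522375 ≈ 416.4
  x_3 = (0.0425·130 + 0.1225·130 + 0.6800·460) / 0.522375 = 334.25 / 0.522375 ≈ 639.9

x_1 = 428.5, x_2 = 416.4, x_3 = 639.9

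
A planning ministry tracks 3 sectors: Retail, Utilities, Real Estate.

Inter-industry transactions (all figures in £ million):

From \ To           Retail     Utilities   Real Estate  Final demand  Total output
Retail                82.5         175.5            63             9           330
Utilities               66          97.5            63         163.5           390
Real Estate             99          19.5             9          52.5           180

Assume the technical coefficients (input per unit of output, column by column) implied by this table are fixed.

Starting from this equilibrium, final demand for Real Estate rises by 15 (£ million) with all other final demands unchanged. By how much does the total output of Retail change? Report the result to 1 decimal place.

Δx_1 = 20.6

Technical coefficients a_ij = z_ij / X_j:
  a_11 = 82.5/330 = 0.25, a_21 = 66/330 = 0.20, a_31 = 99/330 = 0.30
  a_12 = 175.5/390 = 0.45, a_22 = 97.5/390 = 0.25, a_32 = 19.5/390 = 0.05
  a_13 = 63/180 = 0.35, a_23 = 63/180 = 0.35, a_33 = 9/180 = 0.05
I − A =
  [   0.75    -0.45    -0.35]
  [  -0.20     0.75    -0.35]
  [  -0.30    -0.05     0.95]
Cofactors of I−A, C_ij = (−1)^(i+j)·(minor ij) (rows/columns in the sector order above):
  C_11 = (0.75)(0.95) − (-0.35)(-0.05) = 0.6950
  C_12 = −[(-0.20)(0.95) − (-0.35)(-0.30)] = 0.2950
  C_13 = (-0.20)(-0.05) − (0.75)(-0.30) = 0.2350
  C_21 = −[(-0.45)(0.95) − (-0.35)(-0.05)] = 0.4450
  C_22 = (0.75)(0.95) − (-0.35)(-0.30) = 0.6075
  C_23 = −[(0.75)(-0.05) − (-0.45)(-0.30)] = 0.1725
  C_31 = (-0.45)(-0.35) − (-0.35)(0.75) = 0.4200
  C_32 = −[(0.75)(-0.35) − (-0.35)(-0.20)] = 0.3325
  C_33 = (0.75)(0.75) − (-0.45)(-0.20) = 0.4725
det(I−A) = Σ_j (I−A)_1j·C_1j = (0.75)(0.6950) + (-0.45)(0.2950) + (-0.35)(0.2350) = 0.30625
adj(I−A) = Cᵀ =
  [ 0.6950   0.4450   0.4200]
  [ 0.2950   0.6075   0.3325]
  [ 0.2350   0.1725   0.4725]
(I − A)⁻¹ = adj(I−A) / det(I−A) ≈
  [   2.2694     1.4531     1.3714]
  [   0.9633     1.9837     1.0857]
  [   0.7673     0.5633     1.5429]
Δx = (I − A)⁻¹ Δd with Δd having +15 in the Real Estate component and 0 elsewhere.
So Δx_1 = L_13 · (+15), where L_13 = adj(I−A)_13 / det(I−A) = 0.4200 / 0.30625.
Δx_1 = 0.4200 × (+15) / 0.30625 = 6.30 / 0.30625 ≈ 20.6.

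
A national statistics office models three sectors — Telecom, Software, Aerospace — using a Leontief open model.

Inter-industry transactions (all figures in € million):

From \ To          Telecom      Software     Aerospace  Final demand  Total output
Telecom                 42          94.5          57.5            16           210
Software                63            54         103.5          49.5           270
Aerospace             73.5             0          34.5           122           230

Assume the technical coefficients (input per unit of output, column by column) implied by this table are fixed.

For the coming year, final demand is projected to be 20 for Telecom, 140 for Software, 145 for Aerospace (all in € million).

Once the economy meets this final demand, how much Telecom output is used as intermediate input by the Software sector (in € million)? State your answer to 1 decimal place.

z_12 = 163.8

Technical coefficients a_ij = z_ij / X_j:
  a_11 = 42/210 = 0.20, a_21 = 63/210 = 0.30, a_31 = 73.5/210 = 0.35
  a_12 = 94.5/270 = 0.35, a_22 = 54/270 = 0.20, a_32 = 0/270 = 0.00
  a_13 = 57.5/230 = 0.25, a_23 = 103.5/230 = 0.45, a_33 = 34.5/230 = 0.15
I − A =
  [   0.80    -0.35    -0.25]
  [  -0.30     0.80    -0.45]
  [  -0.35     0.00     0.85]
Cofactors of I−A, C_ij = (−1)^(i+j)·(minor ij) (rows/columns in the sector order above):
  C_11 = (0.80)(0.85) − (-0.45)(0.00) = 0.6800
  C_12 = −[(-0.30)(0.85) − (-0.45)(-0.35)] = 0.4125
  C_13 = (-0.30)(0.00) − (0.80)(-0.35) = 0.2800
  C_21 = −[(-0.35)(0.85) − (-0.25)(0.00)] = 0.2975
  C_22 = (0.80)(0.85) − (-0.25)(-0.35) = 0.5925
  C_23 = −[(0.80)(0.00) − (-0.35)(-0.35)] = 0.1225
  C_31 = (-0.35)(-0.45) − (-0.25)(0.80) = 0.3575
  C_32 = −[(0.80)(-0.45) − (-0.25)(-0.30)] = 0.4350
  C_33 = (0.80)(0.80) − (-0.35)(-0.30) = 0.5350
det(I−A) = Σ_j (I−A)_1j·C_1j = (0.80)(0.6800) + (-0.35)(0.4125) + (-0.25)(0.2800) = 0.329625
adj(I−A) = Cᵀ =
  [ 0.6800   0.2975   0.3575]
  [ 0.4125   0.5925   0.4350]
  [ 0.2800   0.1225   0.5350]
(I − A)⁻¹ = adj(I−A) / det(I−A) ≈
  [   2.0630     0.9025     1.0846]
  [   1.2514     1.7975     1.3197]
  [   0.8495     0.3716     1.6231]
First solve x = (I − A)⁻¹ d = adj(I−A)·d / det(I−A); in particular x_2 = (0.4125·20 + 0.5925·140 + 0.4350·145) / 0.329625 = 154.275 / 0.329625 ≈ 468.032.
Intermediate flow from 1 to 2: z_12 = a_12 · x_2 = 0.35 × 154.275 / 0.329625 = 53.99625 / 0.329625 ≈ 163.8.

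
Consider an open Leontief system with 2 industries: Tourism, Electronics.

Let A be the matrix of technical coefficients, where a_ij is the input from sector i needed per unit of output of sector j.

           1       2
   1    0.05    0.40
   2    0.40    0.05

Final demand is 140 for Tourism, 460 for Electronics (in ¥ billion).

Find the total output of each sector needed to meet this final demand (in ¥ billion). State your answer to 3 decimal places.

x_1 = 426.936, x_2 = 663.973

I − A =
  [   0.95    -0.40]
  [  -0.40     0.95]
det(I−A) = (0.95)(0.95) − (-0.40)(-0.40) = 0.7425
adj(I−A) = [[0.95, 0.40], [0.40, 0.95]]
(I − A)⁻¹ = adj(I−A) / det(I−A) ≈
  [   1.2795     0.5387]
  [   0.5387     1.2795]
x = (I − A)⁻¹ d = adj(I−A)·d / det(I−A), with det(I−A) = 0.7425:
  x_1 = (0.95·140 + 0.40·460) / 0.7425 = 317.00 / 0.7425 ≈ 426.936
  x_2 = (0.40·140 + 0.95·460) / 0.7425 = 493.00 / 0.7425 ≈ 663.973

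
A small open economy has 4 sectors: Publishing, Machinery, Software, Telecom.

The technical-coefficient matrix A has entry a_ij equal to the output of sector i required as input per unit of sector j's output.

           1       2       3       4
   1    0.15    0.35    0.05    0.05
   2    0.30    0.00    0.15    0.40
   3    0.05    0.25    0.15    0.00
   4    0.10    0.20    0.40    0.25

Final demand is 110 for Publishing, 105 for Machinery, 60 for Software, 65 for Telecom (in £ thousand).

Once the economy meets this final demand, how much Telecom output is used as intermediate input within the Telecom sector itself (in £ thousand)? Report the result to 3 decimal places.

z_44 = 81.432

I − A =
  [   0.85    -0.35    -0.05    -0.05]
  [  -0.30     1.00    -0.15    -0.40]
  [  -0.05    -0.25     0.85     0.00]
  [  -0.10    -0.20    -0.40     0.75]
Compute the cofactors C_ij = (−1)^(i+j)·(3×3 minor ij) of I−A; the adjugate is their transpose:
adj(I−A) = Cᵀ =
  [ 0.501375   0.246000   0.150375   0.164625]
  [ 0.238875   0.534750   0.250125   0.301125]
  [ 0.099750   0.171750   0.468750   0.098250]
  [ 0.183750   0.267000   0.336750   0.592500]
det(I−A) = Σ_j (I−A)_1j·C_1j = (0.85)(0.501375) + (-0.35)(0.238875) + (-0.05)(0.099750) + (-0.05)(0.183750) = 0.3283875
(I − A)⁻¹ = adj(I−A) / det(I−A) ≈
  [   1.5268     0.7491     0.4579     0.5013]
  [   0.7274     1.6284     0.7617     0.9170]
  [   0.3038     0.5230     1.4274     0.2992]
  [   0.5596     0.8131     1.0255     1.8043]
First solve x = (I − A)⁻¹ d = adj(I−A)·d / det(I−A); in particular x_4 = (0.183750·110 + 0.267000·105 + 0.336750·60 + 0.592500·65) / 0.3283875 = 106.965 / 0.3283875 ≈ 325.72799.
Intermediate flow from 4 to 4: z_44 = a_44 · x_4 = 0.25 × 106.965 / 0.3283875 = 26.74125 / 0.3283875 ≈ 81.432.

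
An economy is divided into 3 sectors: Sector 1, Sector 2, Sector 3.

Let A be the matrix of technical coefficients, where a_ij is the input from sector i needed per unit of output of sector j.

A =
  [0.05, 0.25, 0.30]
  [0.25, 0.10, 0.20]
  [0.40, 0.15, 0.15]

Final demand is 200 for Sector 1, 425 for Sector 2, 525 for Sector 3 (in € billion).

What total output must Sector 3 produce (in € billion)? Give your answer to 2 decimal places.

x_3 = 1183.35

I − A =
  [   0.95    -0.25    -0.30]
  [  -0.25     0.90    -0.20]
  [  -0.40    -0.15     0.85]
Cofactors of I−A, C_ij = (−1)^(i+j)·(minor ij) (rows/columns in the sector order above):
  C_11 = (0.90)(0.85) − (-0.20)(-0.15) = 0.7350
  C_12 = −[(-0.25)(0.85) − (-0.20)(-0.40)] = 0.2925
  C_13 = (-0.25)(-0.15) − (0.90)(-0.40) = 0.3975
  C_21 = −[(-0.25)(0.85) − (-0.30)(-0.15)] = 0.2575
  C_22 = (0.95)(0.85) − (-0.30)(-0.40) = 0.6875
  C_23 = −[(0.95)(-0.15) − (-0.25)(-0.40)] = 0.2425
  C_31 = (-0.25)(-0.20) − (-0.30)(0.90) = 0.3200
  C_32 = −[(0.95)(-0.20) − (-0.30)(-0.25)] = 0.2650
  C_33 = (0.95)(0.90) − (-0.25)(-0.25) = 0.7925
det(I−A) = Σ_j (I−A)_1j·C_1j = (0.95)(0.7350) + (-0.25)(0.2925) + (-0.30)(0.3975) = 0.505875
adj(I−A) = Cᵀ =
  [ 0.7350   0.2575   0.3200]
  [ 0.2925   0.6875   0.2650]
  [ 0.3975   0.2425   0.7925]
(I − A)⁻¹ = adj(I−A) / det(I−A) ≈
  [   1.4529     0.5090     0.6326]
  [   0.5782     1.3590     0.5238]
  [   0.7858     0.4794     1.5666]
x = (I − A)⁻¹ d = adj(I−A)·d / det(I−A), with det(I−A) = 0.505875:
  x_1 = (0.7350·200 + 0.2575·425 + 0.3200·525) / 0.505875 = 424.4375 / 0.505875 ≈ 839.02
  x_2 = (0.2925·200 + 0.6875·425 + 0.2650·525) / 0.505875 = 489.8125 / 0.505875 ≈ 968.25
  x_3 = (0.3975·200 + 0.2425·425 + 0.7925·525) / 0.505875 = 598.625 / 0.505875 ≈ 1183.35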